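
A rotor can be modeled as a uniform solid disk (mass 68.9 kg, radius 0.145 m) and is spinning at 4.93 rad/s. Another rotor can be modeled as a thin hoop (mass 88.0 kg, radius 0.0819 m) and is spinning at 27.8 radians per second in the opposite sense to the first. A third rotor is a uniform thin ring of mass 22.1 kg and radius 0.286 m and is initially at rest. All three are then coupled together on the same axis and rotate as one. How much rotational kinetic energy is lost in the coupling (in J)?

No external torque acts about the common axis, so total angular momentum is conserved.
Moments of inertia: I_A = ½(68.9)(0.145)² = 0.7243 kg·m²; I_B = (88.0)(0.0819)² = 0.5903 kg·m²; I_C = (22.1)(0.286)² = 1.808 kg·m².
Taking A's sense as positive: L = (0.7243)(4.93) − (0.5903)(27.8) = -12.84 kg·m²·rad/s.
Combined I = 0.7243 + 0.5903 + 1.808 = 3.122 kg·m².
ω_f = L / I = -12.84 / 3.122 = -4.112 rad/s.
KE_i = ½ΣIω² = 236.9 J; KE_f = ½(3.122)(4.112)² = 26.40 J.

ΔKE lost ≈ 210 J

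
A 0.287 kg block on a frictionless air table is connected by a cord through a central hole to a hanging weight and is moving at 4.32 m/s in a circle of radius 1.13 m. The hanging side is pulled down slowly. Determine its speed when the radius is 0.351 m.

The only horizontal force on the mass is along the cord (radial), so it exerts no torque about the hole and angular momentum m v r is conserved.
v₂ = v₁ r₁ / r₂ = (4.32)(1.13) / (0.351) = 13.91 m/s.

v₂ ≈ 13.9 m/s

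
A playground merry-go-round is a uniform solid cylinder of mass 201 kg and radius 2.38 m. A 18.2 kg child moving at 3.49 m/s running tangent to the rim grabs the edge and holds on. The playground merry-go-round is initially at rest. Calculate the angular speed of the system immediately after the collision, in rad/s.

|ω_f| ≈ 0.225 rad/s

About the axle the impulsive forces during the collision are internal, so angular momentum about that axis is conserved.
I_p = ½(201)(2.38)² = 569.3 kg·m². Taking the sense of the child's angular momentum as positive, L_{child} = m v R = (18.2)(3.49)(2.38) = 151.2 kg·m²/s.
L_i = 0 + 151.2 = 151.2 kg·m²/s.
After sticking, I_f = I_p + m R² = 569.3 + (18.2)(2.38)² = 672.4 kg·m².
ω_f = L_i / I_f = 151.2 / 672.4 = 0.2248 rad/s.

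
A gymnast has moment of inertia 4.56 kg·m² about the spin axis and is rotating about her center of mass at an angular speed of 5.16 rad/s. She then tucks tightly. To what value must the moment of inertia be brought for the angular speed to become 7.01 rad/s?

With no external torque about the axis, L is conserved: I₁ω₁ = I₂ω₂.
I₂ = I₁ω₁ / ω₂ = (4.56)(5.16) / (7.01) = 3.357 kg·m².

I₂ ≈ 3.36 kg·m²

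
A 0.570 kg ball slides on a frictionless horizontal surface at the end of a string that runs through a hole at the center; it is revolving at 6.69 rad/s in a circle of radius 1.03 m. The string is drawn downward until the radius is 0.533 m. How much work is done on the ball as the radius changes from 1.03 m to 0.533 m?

W ≈ 37.0 J

The constraining force is radial, so m r² ω about the center is conserved.
ω₂ = ω₁ (r₁/r₂)² = (6.69)(1.03/0.533)² = 24.98 rad/s.
W = ΔKE = ½m(v₂² − v₁²) = 37.00 J.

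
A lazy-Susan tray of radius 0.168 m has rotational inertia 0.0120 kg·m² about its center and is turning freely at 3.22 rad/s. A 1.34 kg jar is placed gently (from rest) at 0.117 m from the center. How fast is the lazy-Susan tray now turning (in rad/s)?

The added mass arrives with no angular momentum about the center, and any external torque about the center is negligible, so the system's angular momentum is conserved.
Added inertia Σmr² = (1.34)(0.117)² = 0.01834 kg·m²; I_f = 0.01200 + 0.01834 = 0.03034 kg·m².
ω_f = I_p ω_i / I_f = (0.01200)(3.22) / 0.03034 = 1.273 rad/s.

ω_f ≈ 1.27 rad/s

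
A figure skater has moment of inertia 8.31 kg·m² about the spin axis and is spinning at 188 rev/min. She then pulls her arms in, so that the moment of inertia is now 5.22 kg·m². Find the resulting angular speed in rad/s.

ω₂ ≈ 31.3 rad/s

Angular momentum about the spin axis is conserved since the torque about it is zero.
ω₂ = I₁ω₁ / I₂ = (8.310)(188 rpm) / (5.220) = 299.3 rpm = 31.34 rad/s.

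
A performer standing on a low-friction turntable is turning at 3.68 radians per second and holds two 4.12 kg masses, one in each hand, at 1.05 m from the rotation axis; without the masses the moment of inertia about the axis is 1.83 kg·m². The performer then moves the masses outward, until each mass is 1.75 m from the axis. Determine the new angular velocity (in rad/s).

With no external torque about the axis, L is conserved: I₁ω₁ = I₂ω₂.
I₁ = 1.83 + 2(4.12)(1.05)² = 10.91 kg·m²; I₂ = 1.83 + 2(4.12)(1.75)² = 27.06 kg·m².
ω₂ = I₁ω₁ / I₂ = (10.91)(3.68 rad/s) / (27.06) = 1.484 rad/s.

ω₂ ≈ 1.48 rad/s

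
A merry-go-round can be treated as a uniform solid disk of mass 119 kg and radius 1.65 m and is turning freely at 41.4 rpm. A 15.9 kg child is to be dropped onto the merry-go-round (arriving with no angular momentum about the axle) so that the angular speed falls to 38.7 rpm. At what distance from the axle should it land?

r ≈ 0.843 m

No external torque acts about the axle; L_before = L_after.
I_p = ½(119)(1.65)² = 162.0 kg·m².
I_p ω_i = (I_p + m r²) ω_f ⇒ m r² = I_p(ω_i/ω_f − 1) = 162.0(41.4/38.7 − 1) = 11.30 kg·m².
r = √(11.30/15.9) = 0.8431 m.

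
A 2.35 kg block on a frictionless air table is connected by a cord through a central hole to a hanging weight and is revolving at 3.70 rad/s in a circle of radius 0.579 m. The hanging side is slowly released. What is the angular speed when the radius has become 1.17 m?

ω₂ ≈ 0.906 rad/s

The constraining force is radial, so m r² ω about the center is conserved.
ω₂ = ω₁ (r₁/r₂)² = (3.70)(0.579/1.17)² = 0.9061 rad/s.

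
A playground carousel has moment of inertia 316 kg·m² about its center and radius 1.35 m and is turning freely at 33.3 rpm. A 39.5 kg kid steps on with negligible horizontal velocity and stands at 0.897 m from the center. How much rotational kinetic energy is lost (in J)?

The added mass arrives with no angular momentum about the center, and any external torque about the center is negligible, so the system's angular momentum is conserved.
Added inertia Σmr² = (39.5)(0.897)² = 31.78 kg·m²; I_f = 316.0 + 31.78 = 347.8 kg·m².
ω_f = I_p ω_i / I_f = (316.0)(33.3) / 347.8 = 30.26 rpm.
KE_i = ½(316.0)(3.487 rad/s)² = 1921 J; KE_f = ½(347.8)(3.168)² = 1746 J.

energy lost ≈ 176 J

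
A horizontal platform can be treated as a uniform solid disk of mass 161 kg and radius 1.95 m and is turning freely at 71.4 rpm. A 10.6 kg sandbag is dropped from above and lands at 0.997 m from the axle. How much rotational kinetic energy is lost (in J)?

The added mass arrives with no angular momentum about the axle, and any external torque about the axle is negligible, so the system's angular momentum is conserved.
I_p = ½(161)(1.95)² = 306.1 kg·m².
Added inertia Σmr² = (10.6)(0.997)² = 10.54 kg·m²; I_f = 306.1 + 10.54 = 316.6 kg·m².
ω_f = I_p ω_i / I_f = (306.1)(71.4) / 316.6 = 69.02 rpm.
KE_i = ½(306.1)(7.477 rad/s)² = 8556 J; KE_f = ½(316.6)(7.228)² = 8272 J.

energy lost ≈ 285 J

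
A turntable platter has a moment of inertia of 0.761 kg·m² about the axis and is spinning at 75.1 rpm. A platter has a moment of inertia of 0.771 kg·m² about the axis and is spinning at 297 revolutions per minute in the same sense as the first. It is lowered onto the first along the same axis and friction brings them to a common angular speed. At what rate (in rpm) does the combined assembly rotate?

The coupling torques are internal; angular momentum about the shared axis is conserved.
Taking A's sense as positive: L = (0.7610)(75.1) + (0.7710)(297) = 286.1 kg·m²·rpm.
Combined I = 0.7610 + 0.7710 = 1.532 kg·m².
ω_f = L / I = 286.1 / 1.532 = 186.8 rpm.

|ω_f| ≈ 187 rpm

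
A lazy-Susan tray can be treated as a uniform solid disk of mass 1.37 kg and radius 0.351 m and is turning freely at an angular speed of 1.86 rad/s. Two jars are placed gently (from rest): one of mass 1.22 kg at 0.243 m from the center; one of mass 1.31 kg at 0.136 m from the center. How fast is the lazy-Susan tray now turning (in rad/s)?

The added mass arrives with no angular momentum about the center, and any external torque about the center is negligible, so the system's angular momentum is conserved.
I_p = ½(1.37)(0.351)² = 0.08439 kg·m².
Added inertia Σmr² = (1.22)(0.243)² + (1.31)(0.136)² = 0.09627 kg·m²; I_f = 0.08439 + 0.09627 = 0.1807 kg·m².
ω_f = I_p ω_i / I_f = (0.08439)(1.86) / 0.1807 = 0.8689 rad/s.

ω_f ≈ 0.869 rad/s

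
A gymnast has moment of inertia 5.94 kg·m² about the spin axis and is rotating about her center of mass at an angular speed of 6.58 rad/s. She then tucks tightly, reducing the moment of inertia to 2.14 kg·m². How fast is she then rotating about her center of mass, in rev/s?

ω₂ ≈ 2.91 rev/s

With no external torque about the axis, L is conserved: I₁ω₁ = I₂ω₂.
ω₂ = I₁ω₁ / I₂ = (5.940)(6.58 rad/s) / (2.140) = 18.26 rad/s = 2.907 rev/s.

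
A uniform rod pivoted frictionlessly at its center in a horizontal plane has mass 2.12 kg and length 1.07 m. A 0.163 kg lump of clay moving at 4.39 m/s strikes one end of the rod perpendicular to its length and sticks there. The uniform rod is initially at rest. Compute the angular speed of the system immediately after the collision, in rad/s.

|ω_f| ≈ 1.54 rad/s

The axle reaction passes through the pivot and exerts no torque about it; angular momentum about the pivot is conserved through the impact.
I_p = (1/12)(2.12)(1.07)² = 0.2023 kg·m². Taking the sense of the lump of clay's angular momentum as positive, L_{lump} = m v R = (0.163)(4.39)(1.07/2) = 0.3828 kg·m²/s.
L_i = 0 + 0.3828 = 0.3828 kg·m²/s.
After sticking, I_f = I_p + m R² = 0.2023 + (0.163)(1.07/2)² = 0.2489 kg·m².
ω_f = L_i / I_f = 0.3828 / 0.2489 = 1.538 rad/s.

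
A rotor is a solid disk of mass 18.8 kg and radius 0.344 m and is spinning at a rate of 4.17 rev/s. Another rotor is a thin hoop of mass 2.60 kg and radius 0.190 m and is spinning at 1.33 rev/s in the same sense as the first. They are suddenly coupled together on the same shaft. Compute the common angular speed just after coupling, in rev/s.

|ω_f| ≈ 3.95 rev/s

The coupling torques are internal; angular momentum about the shared axis is conserved.
Moments of inertia: I_A = ½(18.8)(0.344)² = 1.112 kg·m²; I_B = (2.60)(0.190)² = 0.09386 kg·m².
Taking A's sense as positive: L = (1.112)(4.17) + (0.09386)(1.33) = 4.763 kg·m²·rev/s.
Combined I = 1.112 + 0.09386 = 1.206 kg·m².
ω_f = L / I = 4.763 / 1.206 = 3.949 rev/s.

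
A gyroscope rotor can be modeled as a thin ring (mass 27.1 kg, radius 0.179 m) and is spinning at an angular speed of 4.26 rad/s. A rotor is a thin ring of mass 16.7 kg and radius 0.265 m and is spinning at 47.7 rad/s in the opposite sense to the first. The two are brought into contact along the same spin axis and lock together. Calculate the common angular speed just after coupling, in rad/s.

|ω_f| ≈ 25.6 rad/s

No external torque acts about the common axis, so total angular momentum is conserved.
Moments of inertia: I_A = (27.1)(0.179)² = 0.8683 kg·m²; I_B = (16.7)(0.265)² = 1.173 kg·m².
Taking A's sense as positive: L = (0.8683)(4.26) − (1.173)(47.7) = -52.24 kg·m²·rad/s.
Combined I = 0.8683 + 1.173 = 2.041 kg·m².
ω_f = L / I = -52.24 / 2.041 = -25.60 rad/s.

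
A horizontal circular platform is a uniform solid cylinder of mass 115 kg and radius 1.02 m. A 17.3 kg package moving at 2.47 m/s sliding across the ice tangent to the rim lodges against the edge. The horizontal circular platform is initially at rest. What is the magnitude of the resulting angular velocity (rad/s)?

About the central axle the impulsive forces during the collision are internal, so angular momentum about that axis is conserved.
I_p = ½(115)(1.02)² = 59.82 kg·m². Taking the sense of the package's angular momentum as positive, L_{package} = m v R = (17.3)(2.47)(1.02) = 43.59 kg·m²/s.
L_i = 0 + 43.59 = 43.59 kg·m²/s.
After sticking, I_f = I_p + m R² = 59.82 + (17.3)(1.02)² = 77.82 kg·m².
ω_f = L_i / I_f = 43.59 / 77.82 = 0.5601 rad/s.

|ω_f| ≈ 0.560 rad/s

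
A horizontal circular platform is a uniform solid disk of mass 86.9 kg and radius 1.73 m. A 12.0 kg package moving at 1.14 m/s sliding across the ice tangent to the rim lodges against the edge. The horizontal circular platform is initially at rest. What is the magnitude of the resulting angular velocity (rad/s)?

About the central axle the impulsive forces during the collision are internal, so angular momentum about that axis is conserved.
I_p = ½(86.9)(1.73)² = 130.0 kg·m². Taking the sense of the package's angular momentum as positive, L_{package} = m v R = (12.0)(1.14)(1.73) = 23.67 kg·m²/s.
L_i = 0 + 23.67 = 23.67 kg·m²/s.
After sticking, I_f = I_p + m R² = 130.0 + (12.0)(1.73)² = 166.0 kg·m².
ω_f = L_i / I_f = 23.67 / 166.0 = 0.1426 rad/s.

|ω_f| ≈ 0.143 rad/s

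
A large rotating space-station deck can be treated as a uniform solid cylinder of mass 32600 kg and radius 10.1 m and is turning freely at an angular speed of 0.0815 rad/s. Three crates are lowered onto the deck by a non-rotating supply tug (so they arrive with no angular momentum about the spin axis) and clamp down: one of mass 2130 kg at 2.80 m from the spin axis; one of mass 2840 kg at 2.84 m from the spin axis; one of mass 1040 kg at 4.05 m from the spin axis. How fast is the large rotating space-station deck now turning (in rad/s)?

No external torque acts about the spin axis; L_before = L_after.
I_p = ½(32600)(10.1)² = 1.663e+06 kg·m².
Added inertia Σmr² = (2130)(2.80)² + (2840)(2.84)² + (1040)(4.05)² = 56660 kg·m²; I_f = 1.663e+06 + 56660 = 1.719e+06 kg·m².
ω_f = I_p ω_i / I_f = (1.663e+06)(0.0815) / 1.719e+06 = 0.07881 rad/s.

ω_f ≈ 0.0788 rad/s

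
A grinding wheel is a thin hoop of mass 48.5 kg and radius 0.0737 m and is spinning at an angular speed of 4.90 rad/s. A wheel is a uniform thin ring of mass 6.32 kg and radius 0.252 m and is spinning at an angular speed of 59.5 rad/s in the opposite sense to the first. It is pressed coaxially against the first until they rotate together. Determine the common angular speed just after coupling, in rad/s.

No external torque acts about the common axis, so total angular momentum is conserved.
Moments of inertia: I_A = (48.5)(0.0737)² = 0.2634 kg·m²; I_B = (6.32)(0.252)² = 0.4013 kg·m².
Taking A's sense as positive: L = (0.2634)(4.90) − (0.4013)(59.5) = -22.59 kg·m²·rad/s.
Combined I = 0.2634 + 0.4013 = 0.6648 kg·m².
ω_f = L / I = -22.59 / 0.6648 = -33.98 rad/s.

|ω_f| ≈ 34.0 rad/s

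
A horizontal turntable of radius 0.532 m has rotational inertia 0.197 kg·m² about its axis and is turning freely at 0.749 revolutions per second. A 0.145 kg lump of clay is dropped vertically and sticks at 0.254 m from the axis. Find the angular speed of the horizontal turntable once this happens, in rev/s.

The added mass arrives with no angular momentum about the axis, and any external torque about the axis is negligible, so the system's angular momentum is conserved.
Added inertia Σmr² = (0.145)(0.254)² = 0.009355 kg·m²; I_f = 0.1970 + 0.009355 = 0.2064 kg·m².
ω_f = I_p ω_i / I_f = (0.1970)(0.749) / 0.2064 = 0.7150 rev/s.

ω_f ≈ 0.715 rev/s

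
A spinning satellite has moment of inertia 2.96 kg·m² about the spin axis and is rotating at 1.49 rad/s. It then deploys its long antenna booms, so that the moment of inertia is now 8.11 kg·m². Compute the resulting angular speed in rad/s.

ω₂ ≈ 0.544 rad/s

Angular momentum about the spin axis is conserved since the torque about it is zero.
ω₂ = I₁ω₁ / I₂ = (2.960)(1.49 rad/s) / (8.110) = 0.5438 rad/s.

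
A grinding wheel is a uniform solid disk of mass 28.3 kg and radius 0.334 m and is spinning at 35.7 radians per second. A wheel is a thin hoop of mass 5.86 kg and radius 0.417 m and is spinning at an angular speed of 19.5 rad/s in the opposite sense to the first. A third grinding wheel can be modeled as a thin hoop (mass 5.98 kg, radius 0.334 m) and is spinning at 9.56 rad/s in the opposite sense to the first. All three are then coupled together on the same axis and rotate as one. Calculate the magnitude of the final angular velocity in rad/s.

|ω_f| ≈ 9.22 rad/s

The coupling torques are internal; angular momentum about the shared axis is conserved.
Moments of inertia: I_A = ½(28.3)(0.334)² = 1.579 kg·m²; I_B = (5.86)(0.417)² = 1.019 kg·m²; I_C = (5.98)(0.334)² = 0.6671 kg·m².
Taking A's sense as positive: L = (1.579)(35.7) − (1.019)(19.5) − (0.6671)(9.56) = 30.11 kg·m²·rad/s.
Combined I = 1.579 + 1.019 + 0.6671 = 3.265 kg·m².
ω_f = L / I = 30.11 / 3.265 = 9.222 rad/s.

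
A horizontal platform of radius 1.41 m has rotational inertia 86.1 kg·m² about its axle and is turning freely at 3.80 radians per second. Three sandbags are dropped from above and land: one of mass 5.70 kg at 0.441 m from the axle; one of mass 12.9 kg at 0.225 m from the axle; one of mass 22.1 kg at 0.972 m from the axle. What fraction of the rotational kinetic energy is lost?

fraction ≈ 0.208

No external torque acts about the axle; L_before = L_after.
Added inertia Σmr² = (5.70)(0.441)² + (12.9)(0.225)² + (22.1)(0.972)² = 22.64 kg·m²; I_f = 86.10 + 22.64 = 108.7 kg·m².
ω_f = I_p ω_i / I_f = (86.10)(3.80) / 108.7 = 3.009 rad/s.
KE_i = ½(86.10)(3.800 rad/s)² = 621.6 J; KE_f = ½(108.7)(3.009)² = 492.2 J.
Fraction lost = 0.2082.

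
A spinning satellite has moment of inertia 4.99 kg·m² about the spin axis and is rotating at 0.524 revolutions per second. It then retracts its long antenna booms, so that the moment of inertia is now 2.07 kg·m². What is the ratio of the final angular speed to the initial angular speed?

No external torque acts about the spin axis, so angular momentum is conserved.
ω₂/ω₁ = I₁/I₂ = 4.990 / 2.070 = 2.411.

ω₂/ω₁ ≈ 2.41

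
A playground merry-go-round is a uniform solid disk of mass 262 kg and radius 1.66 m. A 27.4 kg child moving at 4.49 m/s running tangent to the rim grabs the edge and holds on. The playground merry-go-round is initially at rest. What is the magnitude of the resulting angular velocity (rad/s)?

|ω_f| ≈ 0.468 rad/s

The axle reaction passes through the axle and exerts no torque about it; angular momentum about the axle is conserved through the impact.
I_p = ½(262)(1.66)² = 361.0 kg·m². Taking the sense of the child's angular momentum as positive, L_{child} = m v R = (27.4)(4.49)(1.66) = 204.2 kg·m²/s.
L_i = 0 + 204.2 = 204.2 kg·m²/s.
After sticking, I_f = I_p + m R² = 361.0 + (27.4)(1.66)² = 436.5 kg·m².
ω_f = L_i / I_f = 204.2 / 436.5 = 0.4679 rad/s.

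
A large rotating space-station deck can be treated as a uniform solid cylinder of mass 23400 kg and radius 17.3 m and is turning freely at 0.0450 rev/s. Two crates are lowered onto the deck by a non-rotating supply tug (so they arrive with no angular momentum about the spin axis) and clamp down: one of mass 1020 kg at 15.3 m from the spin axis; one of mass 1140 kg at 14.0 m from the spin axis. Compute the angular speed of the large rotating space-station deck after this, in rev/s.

The added mass arrives with no angular momentum about the spin axis, and any external torque about the spin axis is negligible, so the system's angular momentum is conserved.
I_p = ½(23400)(17.3)² = 3.502e+06 kg·m².
Added inertia Σmr² = (1020)(15.3)² + (1140)(14.0)² = 4.622e+05 kg·m²; I_f = 3.502e+06 + 4.622e+05 = 3.964e+06 kg·m².
ω_f = I_p ω_i / I_f = (3.502e+06)(0.0450) / 3.964e+06 = 0.03975 rev/s.

ω_f ≈ 0.0398 rev/s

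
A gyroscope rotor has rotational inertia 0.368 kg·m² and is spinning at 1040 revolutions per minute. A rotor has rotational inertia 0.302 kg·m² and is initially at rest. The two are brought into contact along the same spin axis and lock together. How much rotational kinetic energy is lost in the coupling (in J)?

The coupling torques are internal; angular momentum about the shared axis is conserved.
Taking A's sense as positive: L = (0.3680)(1040) = 382.7 kg·m²·rpm.
Combined I = 0.3680 + 0.3020 = 0.6700 kg·m².
ω_f = L / I = 382.7 / 0.6700 = 571.2 rpm.
KE_i = ½ΣIω² = 2182 J; KE_f = ½(0.6700)(59.82)² = 1199 J.

ΔKE lost ≈ 984 J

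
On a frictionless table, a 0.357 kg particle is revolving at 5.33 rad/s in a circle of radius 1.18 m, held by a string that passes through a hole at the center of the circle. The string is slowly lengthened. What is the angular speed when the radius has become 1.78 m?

No torque about the axis ⇒ m r₁² ω₁ = m r₂² ω₂.
ω₂ = ω₁ (r₁/r₂)² = (5.33)(1.18/1.78)² = 2.342 rad/s.

ω₂ ≈ 2.34 rad/s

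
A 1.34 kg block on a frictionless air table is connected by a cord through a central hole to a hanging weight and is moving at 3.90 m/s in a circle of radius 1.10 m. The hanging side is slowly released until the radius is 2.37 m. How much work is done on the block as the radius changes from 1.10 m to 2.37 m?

The only horizontal force on the mass is along the cord (radial), so it exerts no torque about the hole and angular momentum m v r is conserved.
v₂ = v₁ r₁ / r₂ = (3.90)(1.10) / (2.37) = 1.810 m/s.
W = ΔKE = ½m(v₂² − v₁²) = -7.995 J.

W ≈ -8.00 J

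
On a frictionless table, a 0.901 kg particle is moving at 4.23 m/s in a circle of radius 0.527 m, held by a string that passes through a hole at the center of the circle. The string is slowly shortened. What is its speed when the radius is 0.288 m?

v₂ ≈ 7.74 m/s

The only horizontal force on the mass is along the cord (radial), so it exerts no torque about the hole and angular momentum m v r is conserved.
v₂ = v₁ r₁ / r₂ = (4.23)(0.527) / (0.288) = 7.740 m/s.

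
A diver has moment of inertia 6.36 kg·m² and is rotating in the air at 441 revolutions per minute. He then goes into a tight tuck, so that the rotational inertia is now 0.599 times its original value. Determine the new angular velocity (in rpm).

ω₂ ≈ 736 rpm

No external torque acts about the spin axis, so angular momentum is conserved.
I₂ = 0.599 × 6.36 = 3.810 kg·m².
ω₂ = I₁ω₁ / I₂ = (6.360)(441 rpm) / (3.810) = 736.2 rpm.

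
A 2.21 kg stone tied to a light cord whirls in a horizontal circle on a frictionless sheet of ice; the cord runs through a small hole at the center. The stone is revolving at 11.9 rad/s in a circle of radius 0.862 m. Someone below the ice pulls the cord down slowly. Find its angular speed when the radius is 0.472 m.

No torque about the axis ⇒ m r₁² ω₁ = m r₂² ω₂.
ω₂ = ω₁ (r₁/r₂)² = (11.9)(0.862/0.472)² = 39.69 rad/s.

ω₂ ≈ 39.7 rad/s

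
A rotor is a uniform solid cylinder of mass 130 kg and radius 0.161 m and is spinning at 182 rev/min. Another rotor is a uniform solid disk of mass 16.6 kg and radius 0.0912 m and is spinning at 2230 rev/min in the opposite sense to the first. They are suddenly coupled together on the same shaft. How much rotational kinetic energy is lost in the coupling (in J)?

ΔKE lost ≈ 2120 J

The coupling torques are internal; angular momentum about the shared axis is conserved.
Moments of inertia: I_A = ½(130)(0.161)² = 1.685 kg·m²; I_B = ½(16.6)(0.0912)² = 0.06903 kg·m².
Taking A's sense as positive: L = (1.685)(182) − (0.06903)(2230) = 152.7 kg·m²·rpm.
Combined I = 1.685 + 0.06903 = 1.754 kg·m².
ω_f = L / I = 152.7 / 1.754 = 87.06 rpm.
KE_i = ½ΣIω² = 2188 J; KE_f = ½(1.754)(9.117)² = 72.89 J.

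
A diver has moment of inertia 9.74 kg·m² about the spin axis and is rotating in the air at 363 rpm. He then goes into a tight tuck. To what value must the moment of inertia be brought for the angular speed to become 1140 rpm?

I₂ ≈ 3.10 kg·m²

With no external torque about the axis, L is conserved: I₁ω₁ = I₂ω₂.
I₂ = I₁ω₁ / ω₂ = (9.74)(363) / (1140) = 3.101 kg·m².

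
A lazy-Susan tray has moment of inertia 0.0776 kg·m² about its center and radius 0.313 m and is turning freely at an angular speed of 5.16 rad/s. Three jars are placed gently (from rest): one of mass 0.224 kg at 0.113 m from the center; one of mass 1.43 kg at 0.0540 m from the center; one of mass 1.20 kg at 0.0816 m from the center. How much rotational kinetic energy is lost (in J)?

energy lost ≈ 0.168 J

The added mass arrives with no angular momentum about the center, and any external torque about the center is negligible, so the system's angular momentum is conserved.
Added inertia Σmr² = (0.224)(0.113)² + (1.43)(0.0540)² + (1.20)(0.0816)² = 0.01502 kg·m²; I_f = 0.07760 + 0.01502 = 0.09262 kg·m².
ω_f = I_p ω_i / I_f = (0.07760)(5.16) / 0.09262 = 4.323 rad/s.
KE_i = ½(0.07760)(5.160 rad/s)² = 1.033 J; KE_f = ½(0.09262)(4.323)² = 0.8655 J.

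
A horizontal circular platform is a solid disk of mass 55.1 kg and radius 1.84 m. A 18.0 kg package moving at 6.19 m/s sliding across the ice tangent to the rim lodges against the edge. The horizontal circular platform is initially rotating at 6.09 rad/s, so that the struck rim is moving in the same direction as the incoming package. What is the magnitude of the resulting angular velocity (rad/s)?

About the central axle the impulsive forces during the collision are internal, so angular momentum about that axis is conserved.
I_p = ½(55.1)(1.84)² = 93.27 kg·m². Taking the sense of the package's angular momentum as positive, L_{package} = m v R = (18.0)(6.19)(1.84) = 205.0 kg·m²/s.
L_i = +I_p ω_p + m v R = +(93.27)(6.09) + 205.0 = 773.0 kg·m²/s.
After sticking, I_f = I_p + m R² = 93.27 + (18.0)(1.84)² = 154.2 kg·m².
ω_f = L_i / I_f = 773.0 / 154.2 = 5.013 rad/s.

|ω_f| ≈ 5.01 rad/s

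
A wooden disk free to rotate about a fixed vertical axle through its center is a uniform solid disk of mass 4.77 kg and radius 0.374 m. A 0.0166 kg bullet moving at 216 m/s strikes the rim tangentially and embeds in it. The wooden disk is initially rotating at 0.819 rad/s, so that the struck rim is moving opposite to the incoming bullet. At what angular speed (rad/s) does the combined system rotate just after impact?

The axle reaction passes through the axle and exerts no torque about it; angular momentum about the axle is conserved through the impact.
I_p = ½(4.77)(0.374)² = 0.3336 kg·m². Taking the sense of the bullet's angular momentum as positive, L_{bullet} = m v R = (0.0166)(216)(0.374) = 1.341 kg·m²/s.
L_i = −I_p ω_p + m v R = −(0.3336)(0.819) + 1.341 = 1.068 kg·m²/s.
After sticking, I_f = I_p + m R² = 0.3336 + (0.0166)(0.374)² = 0.3359 kg·m².
ω_f = L_i / I_f = 1.068 / 0.3359 = 3.179 rad/s.

|ω_f| ≈ 3.18 rad/s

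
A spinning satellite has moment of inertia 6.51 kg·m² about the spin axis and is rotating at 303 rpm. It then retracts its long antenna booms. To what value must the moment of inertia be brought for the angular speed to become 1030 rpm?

I₂ ≈ 1.92 kg·m²

With no external torque about the axis, L is conserved: I₁ω₁ = I₂ω₂.
I₂ = I₁ω₁ / ω₂ = (6.51)(303) / (1030) = 1.915 kg·m².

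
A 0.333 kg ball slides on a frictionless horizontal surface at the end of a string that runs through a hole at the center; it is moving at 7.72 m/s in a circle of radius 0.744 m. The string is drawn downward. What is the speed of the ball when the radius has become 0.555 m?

v₂ ≈ 10.3 m/s

The only horizontal force on the mass is along the cord (radial), so it exerts no torque about the hole and angular momentum m v r is conserved.
v₂ = v₁ r₁ / r₂ = (7.72)(0.744) / (0.555) = 10.35 m/s.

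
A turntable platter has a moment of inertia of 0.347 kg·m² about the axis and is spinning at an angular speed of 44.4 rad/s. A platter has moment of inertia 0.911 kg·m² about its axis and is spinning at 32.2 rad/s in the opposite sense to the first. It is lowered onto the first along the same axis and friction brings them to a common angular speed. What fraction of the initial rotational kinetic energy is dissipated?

fraction ≈ 0.905

The coupling torques are internal; angular momentum about the shared axis is conserved.
Taking A's sense as positive: L = (0.3470)(44.4) − (0.9110)(32.2) = -13.93 kg·m²·rad/s.
Combined I = 0.3470 + 0.9110 = 1.258 kg·m².
ω_f = L / I = -13.93 / 1.258 = -11.07 rad/s.
KE_i = ½ΣIω² = 814.3 J; KE_f = ½(1.258)(11.07)² = 77.10 J.
Fraction dissipated = (KE_i − KE_f)/KE_i = 0.9053.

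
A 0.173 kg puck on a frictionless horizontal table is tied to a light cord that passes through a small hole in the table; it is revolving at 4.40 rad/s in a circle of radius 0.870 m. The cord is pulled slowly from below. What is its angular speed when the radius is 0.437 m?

ω₂ ≈ 17.4 rad/s

The constraining force is radial, so m r² ω about the center is conserved.
ω₂ = ω₁ (r₁/r₂)² = (4.40)(0.870/0.437)² = 17.44 rad/s.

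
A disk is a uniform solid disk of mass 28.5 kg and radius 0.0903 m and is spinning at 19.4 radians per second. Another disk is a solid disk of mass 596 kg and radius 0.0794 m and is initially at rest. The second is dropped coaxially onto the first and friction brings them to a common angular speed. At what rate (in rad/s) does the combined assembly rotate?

No external torque acts about the common axis, so total angular momentum is conserved.
Moments of inertia: I_A = ½(28.5)(0.0903)² = 0.1162 kg·m²; I_B = ½(596)(0.0794)² = 1.879 kg·m².
Taking A's sense as positive: L = (0.1162)(19.4) = 2.254 kg·m²·rad/s.
Combined I = 0.1162 + 1.879 = 1.995 kg·m².
ω_f = L / I = 2.254 / 1.995 = 1.130 rad/s.

|ω_f| ≈ 1.13 rad/s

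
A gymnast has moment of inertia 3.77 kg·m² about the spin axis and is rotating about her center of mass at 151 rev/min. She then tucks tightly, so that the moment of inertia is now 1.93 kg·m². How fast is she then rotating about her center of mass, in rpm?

ω₂ ≈ 295 rpm

Angular momentum about the spin axis is conserved since the torque about it is zero.
ω₂ = I₁ω₁ / I₂ = (3.770)(151 rpm) / (1.930) = 295.0 rpm.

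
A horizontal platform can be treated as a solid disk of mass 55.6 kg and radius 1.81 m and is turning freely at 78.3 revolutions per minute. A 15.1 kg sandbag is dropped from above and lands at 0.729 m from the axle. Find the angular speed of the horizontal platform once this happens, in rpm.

ω_f ≈ 72.0 rpm

No external torque acts about the axle; L_before = L_after.
I_p = ½(55.6)(1.81)² = 91.08 kg·m².
Added inertia Σmr² = (15.1)(0.729)² = 8.025 kg·m²; I_f = 91.08 + 8.025 = 99.10 kg·m².
ω_f = I_p ω_i / I_f = (91.08)(78.3) / 99.10 = 71.96 rpm.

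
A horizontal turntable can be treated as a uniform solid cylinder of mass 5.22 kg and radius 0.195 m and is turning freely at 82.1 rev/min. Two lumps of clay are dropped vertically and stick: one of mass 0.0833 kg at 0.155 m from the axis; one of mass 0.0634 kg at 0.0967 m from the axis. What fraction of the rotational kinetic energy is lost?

The added mass arrives with no angular momentum about the axis, and any external torque about the axis is negligible, so the system's angular momentum is conserved.
I_p = ½(5.22)(0.195)² = 0.09925 kg·m².
Added inertia Σmr² = (0.0833)(0.155)² + (0.0634)(0.0967)² = 0.002594 kg·m²; I_f = 0.09925 + 0.002594 = 0.1018 kg·m².
ω_f = I_p ω_i / I_f = (0.09925)(82.1) / 0.1018 = 80.01 rpm.
KE_i = ½(0.09925)(8.597 rad/s)² = 3.668 J; KE_f = ½(0.1018)(8.378)² = 3.575 J.
Fraction lost = 0.02547.

fraction ≈ 0.0255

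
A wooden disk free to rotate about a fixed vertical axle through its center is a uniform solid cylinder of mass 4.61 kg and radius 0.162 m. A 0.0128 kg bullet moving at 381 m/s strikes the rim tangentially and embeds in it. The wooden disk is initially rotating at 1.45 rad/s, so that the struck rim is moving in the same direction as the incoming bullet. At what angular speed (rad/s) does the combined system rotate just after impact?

|ω_f| ≈ 14.4 rad/s

About the axle the impulsive forces during the collision are internal, so angular momentum about that axis is conserved.
I_p = ½(4.61)(0.162)² = 0.06049 kg·m². Taking the sense of the bullet's angular momentum as positive, L_{bullet} = m v R = (0.0128)(381)(0.162) = 0.7900 kg·m²/s.
L_i = +I_p ω_p + m v R = +(0.06049)(1.45) + 0.7900 = 0.8778 kg·m²/s.
After sticking, I_f = I_p + m R² = 0.06049 + (0.0128)(0.162)² = 0.06083 kg·m².
ω_f = L_i / I_f = 0.8778 / 0.06083 = 14.43 rad/s.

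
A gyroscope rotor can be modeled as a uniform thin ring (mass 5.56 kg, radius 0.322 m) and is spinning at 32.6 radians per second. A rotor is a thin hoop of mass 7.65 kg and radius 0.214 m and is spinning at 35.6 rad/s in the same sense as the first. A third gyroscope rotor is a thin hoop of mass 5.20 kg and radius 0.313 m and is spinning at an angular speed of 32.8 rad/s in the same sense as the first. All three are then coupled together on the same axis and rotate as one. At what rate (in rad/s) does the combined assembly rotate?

The coupling torques are internal; angular momentum about the shared axis is conserved.
Moments of inertia: I_A = (5.56)(0.322)² = 0.5765 kg·m²; I_B = (7.65)(0.214)² = 0.3503 kg·m²; I_C = (5.20)(0.313)² = 0.5094 kg·m².
Taking A's sense as positive: L = (0.5765)(32.6) + (0.3503)(35.6) + (0.5094)(32.8) = 47.98 kg·m²·rad/s.
Combined I = 0.5765 + 0.3503 + 0.5094 = 1.436 kg·m².
ω_f = L / I = 47.98 / 1.436 = 33.40 rad/s.

|ω_f| ≈ 33.4 rad/s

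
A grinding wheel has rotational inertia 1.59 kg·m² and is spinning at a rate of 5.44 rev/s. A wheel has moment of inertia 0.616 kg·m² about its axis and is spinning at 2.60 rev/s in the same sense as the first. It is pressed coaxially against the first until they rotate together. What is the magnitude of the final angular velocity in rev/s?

No external torque acts about the common axis, so total angular momentum is conserved.
Taking A's sense as positive: L = (1.590)(5.44) + (0.6160)(2.60) = 10.25 kg·m²·rev/s.
Combined I = 1.590 + 0.6160 = 2.206 kg·m².
ω_f = L / I = 10.25 / 2.206 = 4.647 rev/s.

|ω_f| ≈ 4.65 rev/s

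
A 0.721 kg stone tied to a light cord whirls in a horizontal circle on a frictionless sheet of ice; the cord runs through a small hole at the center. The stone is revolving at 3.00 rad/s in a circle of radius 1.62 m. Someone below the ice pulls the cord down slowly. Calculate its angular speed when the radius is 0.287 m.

ω₂ ≈ 95.6 rad/s

The constraining force is radial, so m r² ω about the center is conserved.
ω₂ = ω₁ (r₁/r₂)² = (3.00)(1.62/0.287)² = 95.58 rad/s.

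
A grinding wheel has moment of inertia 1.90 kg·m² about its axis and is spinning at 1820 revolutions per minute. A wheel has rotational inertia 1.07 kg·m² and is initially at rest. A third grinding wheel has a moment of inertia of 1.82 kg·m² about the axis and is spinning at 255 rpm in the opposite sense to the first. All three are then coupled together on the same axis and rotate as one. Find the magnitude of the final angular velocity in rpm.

|ω_f| ≈ 625 rpm

No external torque acts about the common axis, so total angular momentum is conserved.
Taking A's sense as positive: L = (1.900)(1820) − (1.820)(255) = 2994 kg·m²·rpm.
Combined I = 1.900 + 1.070 + 1.820 = 4.790 kg·m².
ω_f = L / I = 2994 / 4.790 = 625.0 rpm.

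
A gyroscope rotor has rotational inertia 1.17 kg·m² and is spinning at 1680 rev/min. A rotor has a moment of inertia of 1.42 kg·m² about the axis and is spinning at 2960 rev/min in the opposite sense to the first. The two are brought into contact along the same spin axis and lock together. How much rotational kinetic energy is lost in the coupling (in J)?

The coupling torques are internal; angular momentum about the shared axis is conserved.
Taking A's sense as positive: L = (1.170)(1680) − (1.420)(2960) = -2238 kg·m²·rpm.
Combined I = 1.170 + 1.420 = 2.590 kg·m².
ω_f = L / I = -2238 / 2.590 = -863.9 rpm.
KE_i = ½ΣIω² = 86320 J; KE_f = ½(2.590)(90.47)² = 10600 J.

ΔKE lost ≈ 75700 J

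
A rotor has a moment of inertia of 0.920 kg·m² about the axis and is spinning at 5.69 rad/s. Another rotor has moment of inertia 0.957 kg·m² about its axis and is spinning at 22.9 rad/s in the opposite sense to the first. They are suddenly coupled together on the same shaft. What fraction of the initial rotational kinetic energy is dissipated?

The coupling torques are internal; angular momentum about the shared axis is conserved.
Taking A's sense as positive: L = (0.9200)(5.69) − (0.9570)(22.9) = -16.68 kg·m²·rad/s.
Combined I = 0.9200 + 0.9570 = 1.877 kg·m².
ω_f = L / I = -16.68 / 1.877 = -8.887 rad/s.
KE_i = ½ΣIω² = 265.8 J; KE_f = ½(1.877)(8.887)² = 74.12 J.
Fraction dissipated = (KE_i − KE_f)/KE_i = 0.7212.

fraction ≈ 0.721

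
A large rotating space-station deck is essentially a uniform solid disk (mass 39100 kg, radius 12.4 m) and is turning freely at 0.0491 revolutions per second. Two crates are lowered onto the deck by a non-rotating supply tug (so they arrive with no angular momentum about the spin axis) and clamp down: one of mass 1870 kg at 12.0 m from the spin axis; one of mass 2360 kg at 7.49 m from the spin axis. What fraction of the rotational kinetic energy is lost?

fraction ≈ 0.118

No external torque acts about the spin axis; L_before = L_after.
I_p = ½(39100)(12.4)² = 3.006e+06 kg·m².
Added inertia Σmr² = (1870)(12.0)² + (2360)(7.49)² = 4.017e+05 kg·m²; I_f = 3.006e+06 + 4.017e+05 = 3.408e+06 kg·m².
ω_f = I_p ω_i / I_f = (3.006e+06)(0.0491) / 3.408e+06 = 0.04331 rev/s.
KE_i = ½(3.006e+06)(0.3085 rad/s)² = 1.430e+05 J; KE_f = ½(3.408e+06)(0.2721)² = 1.262e+05 J.
Fraction lost = 0.1179.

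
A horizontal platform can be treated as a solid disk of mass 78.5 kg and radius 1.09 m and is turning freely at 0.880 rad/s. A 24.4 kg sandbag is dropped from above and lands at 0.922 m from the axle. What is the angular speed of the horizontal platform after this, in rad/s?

ω_f ≈ 0.609 rad/s

No external torque acts about the axle; L_before = L_after.
I_p = ½(78.5)(1.09)² = 46.63 kg·m².
Added inertia Σmr² = (24.4)(0.922)² = 20.74 kg·m²; I_f = 46.63 + 20.74 = 67.37 kg·m².
ω_f = I_p ω_i / I_f = (46.63)(0.880) / 67.37 = 0.6091 rad/s.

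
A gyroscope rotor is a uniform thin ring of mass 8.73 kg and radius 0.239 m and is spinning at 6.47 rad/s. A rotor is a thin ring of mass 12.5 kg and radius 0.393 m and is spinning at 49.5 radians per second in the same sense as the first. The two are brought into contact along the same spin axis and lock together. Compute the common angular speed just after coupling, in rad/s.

|ω_f| ≈ 40.7 rad/s

No external torque acts about the common axis, so total angular momentum is conserved.
Moments of inertia: I_A = (8.73)(0.239)² = 0.4987 kg·m²; I_B = (12.5)(0.393)² = 1.931 kg·m².
Taking A's sense as positive: L = (0.4987)(6.47) + (1.931)(49.5) = 98.79 kg·m²·rad/s.
Combined I = 0.4987 + 1.931 = 2.429 kg·m².
ω_f = L / I = 98.79 / 2.429 = 40.67 rad/s.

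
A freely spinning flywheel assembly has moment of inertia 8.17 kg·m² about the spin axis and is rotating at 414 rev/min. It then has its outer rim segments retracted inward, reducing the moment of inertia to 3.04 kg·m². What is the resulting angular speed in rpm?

ω₂ ≈ 1110 rpm

No external torque acts about the spin axis, so angular momentum is conserved.
ω₂ = I₁ω₁ / I₂ = (8.170)(414 rpm) / (3.040) = 1113 rpm.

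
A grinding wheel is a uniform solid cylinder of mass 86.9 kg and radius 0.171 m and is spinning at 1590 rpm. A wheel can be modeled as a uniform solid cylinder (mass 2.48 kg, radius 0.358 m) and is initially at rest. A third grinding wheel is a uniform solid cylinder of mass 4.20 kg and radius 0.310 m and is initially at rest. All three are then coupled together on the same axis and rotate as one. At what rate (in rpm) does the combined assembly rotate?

No external torque acts about the common axis, so total angular momentum is conserved.
Moments of inertia: I_A = ½(86.9)(0.171)² = 1.271 kg·m²; I_B = ½(2.48)(0.358)² = 0.1589 kg·m²; I_C = ½(4.20)(0.310)² = 0.2018 kg·m².
Taking A's sense as positive: L = (1.271)(1590) = 2020 kg·m²·rpm.
Combined I = 1.271 + 0.1589 + 0.2018 = 1.631 kg·m².
ω_f = L / I = 2020 / 1.631 = 1238 rpm.

|ω_f| ≈ 1240 rpm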